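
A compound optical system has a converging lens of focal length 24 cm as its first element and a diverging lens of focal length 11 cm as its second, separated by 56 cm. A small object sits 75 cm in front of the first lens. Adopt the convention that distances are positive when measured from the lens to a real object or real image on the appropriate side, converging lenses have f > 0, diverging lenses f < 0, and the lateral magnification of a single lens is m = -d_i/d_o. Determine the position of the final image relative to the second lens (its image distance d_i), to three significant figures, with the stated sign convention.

-7.18 cm

First lens: d_i1 = 1/(1/24 - 1/75) = 35.294 cm.
That image sits 20.706 cm in front of the second lens, so d_o2 = 20.706 cm.
Second lens: d_i2 = 1/(1/(-11) - 1/(20.706)) = -7.184 cm.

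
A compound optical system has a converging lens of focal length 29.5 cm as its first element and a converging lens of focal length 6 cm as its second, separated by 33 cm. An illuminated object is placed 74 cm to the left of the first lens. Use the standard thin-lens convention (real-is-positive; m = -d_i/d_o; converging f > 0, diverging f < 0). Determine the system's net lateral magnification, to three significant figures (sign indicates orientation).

Lens 1: 1/d_i1 = 1/f_1 - 1/d_o1 = 1/29.5 - 1/74 = 0.02038 cm^-1, so d_i1 = 49.056 cm.
m_1 = -(49.056)/74 = -0.6629.
This image would form 49.056 cm past lens 1, i.e. 16.056 cm beyond lens 2, so it is a virtual object for lens 2: d_o2 = 33 - 49.056 = -16.056 cm.
Lens 2: 1/d_i2 = 1/f_2 - 1/d_o2 = 1/6 - 1/(-16.056) = 0.22895 cm^-1, so d_i2 = 4.368 cm.
m_2 = -(4.368)/(-16.056) = 0.2720.
Overall magnification: m = m_1 m_2 = -0.1803.

-0.180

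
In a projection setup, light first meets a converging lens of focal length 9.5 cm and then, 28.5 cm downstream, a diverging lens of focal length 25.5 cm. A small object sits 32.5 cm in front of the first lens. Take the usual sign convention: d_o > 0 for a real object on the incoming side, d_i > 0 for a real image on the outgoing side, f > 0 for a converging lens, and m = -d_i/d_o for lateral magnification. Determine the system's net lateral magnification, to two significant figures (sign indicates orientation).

Lens 1: 1/d_i1 = 1/f_1 - 1/d_o1 = 1/9.5 - 1/32.5 = 0.07449 cm^-1, so d_i1 = 13.424 cm.
m_1 = -(13.424)/32.5 = -0.4130.
The intermediate image is 13.424 cm to the right of lens 1, so d_o2 = L - d_i1 = 28.5 - 13.424 = 15.076 cm.
Lens 2: 1/d_i2 = 1/f_2 - 1/d_o2 = 1/(-25.5) - 1/(15.076) = -0.10555 cm^-1, so d_i2 = -9.475 cm.
m_2 = -(-9.475)/(15.076) = 0.6284.
The system's lateral magnification is m_1 m_2 = (-0.4130)(0.6284) = -0.2596.

-0.26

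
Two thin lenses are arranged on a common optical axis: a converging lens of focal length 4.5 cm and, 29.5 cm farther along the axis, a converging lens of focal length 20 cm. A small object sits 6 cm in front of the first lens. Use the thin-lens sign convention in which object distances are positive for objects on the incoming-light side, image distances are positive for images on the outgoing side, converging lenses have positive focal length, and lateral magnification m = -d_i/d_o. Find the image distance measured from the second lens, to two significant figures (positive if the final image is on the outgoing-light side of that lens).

-27 cm

Applying the thin-lens equation to the first lens, 1/4.5 = 1/6 + 1/d_i1, which gives d_i1 = 18.000 cm.
That image sits 11.500 cm in front of the second lens, so d_o2 = 11.500 cm.
Applying the thin-lens equation again with f_2 = 20 cm and d_o2 = 11.500 cm gives d_i2 = -27.059 cm.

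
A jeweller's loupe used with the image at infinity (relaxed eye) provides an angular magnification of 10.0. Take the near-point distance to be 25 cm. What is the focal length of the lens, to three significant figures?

2.50 cm

For the image at infinity, M = D/f.
f = D/M = 25/10.0 = 2.500 cm.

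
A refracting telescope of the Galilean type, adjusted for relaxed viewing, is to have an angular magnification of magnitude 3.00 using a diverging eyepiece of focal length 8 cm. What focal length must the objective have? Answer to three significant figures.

24.0 cm

|M| = f_obj/|f_eye|, so f_obj = |M| x |f_eye| = 3.0 x 8 = 24.000 cm.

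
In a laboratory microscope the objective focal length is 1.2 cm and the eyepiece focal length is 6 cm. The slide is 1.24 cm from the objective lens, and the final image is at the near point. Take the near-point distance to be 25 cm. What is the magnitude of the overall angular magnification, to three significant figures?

Objective: 1/d_i = 1/f_obj - 1/d_o = 1/1.2 - 1/1.24 = 0.02688 cm^-1, so d_i = 37.200 cm.
m_obj = -d_i/d_o = -37.200/1.24 = -30.000.
Eyepiece angular magnification (image at near point): M_eye = 1 + D/f_e = 1 + 25/6 = 5.167.
Overall M = m_obj x M_eye = (-30.000)(5.167) = -155.00.
|M| = 155.00.

155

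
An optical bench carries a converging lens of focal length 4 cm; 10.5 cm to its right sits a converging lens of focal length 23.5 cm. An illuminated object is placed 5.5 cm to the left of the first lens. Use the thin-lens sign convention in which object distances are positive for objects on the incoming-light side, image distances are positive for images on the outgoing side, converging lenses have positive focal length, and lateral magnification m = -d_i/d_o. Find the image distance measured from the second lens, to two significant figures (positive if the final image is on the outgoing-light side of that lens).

First lens: d_i1 = 1/(1/4 - 1/5.5) = 14.667 cm.
This image would form 14.667 cm past lens 1, i.e. 4.167 cm beyond lens 2, so it is a virtual object for lens 2: d_o2 = 10.5 - 14.667 = -4.167 cm.
Second lens: d_i2 = 1/(1/23.5 - 1/(-4.167)) = 3.539 cm.

3.5 cm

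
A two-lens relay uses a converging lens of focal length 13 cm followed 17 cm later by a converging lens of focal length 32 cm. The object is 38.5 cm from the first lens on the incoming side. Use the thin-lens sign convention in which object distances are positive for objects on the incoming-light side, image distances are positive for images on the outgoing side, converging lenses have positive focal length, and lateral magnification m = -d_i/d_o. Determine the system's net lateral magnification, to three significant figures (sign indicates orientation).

-0.471

Lens 1: 1/d_i1 = 1/f_1 - 1/d_o1 = 1/13 - 1/38.5 = 0.05095 cm^-1, so d_i1 = 19.627 cm.
m_1 = -(19.627)/38.5 = -0.5098.
This image would form 19.627 cm past lens 1, i.e. 2.627 cm beyond lens 2, so it is a virtual object for lens 2: d_o2 = 17 - 19.627 = -2.627 cm.
Lens 2: 1/d_i2 = 1/f_2 - 1/d_o2 = 1/32 - 1/(-2.627) = 0.41185 cm^-1, so d_i2 = 2.428 cm.
m_2 = -(2.428)/(-2.627) = 0.9241.
Overall magnification: m = m_1 m_2 = -0.4711.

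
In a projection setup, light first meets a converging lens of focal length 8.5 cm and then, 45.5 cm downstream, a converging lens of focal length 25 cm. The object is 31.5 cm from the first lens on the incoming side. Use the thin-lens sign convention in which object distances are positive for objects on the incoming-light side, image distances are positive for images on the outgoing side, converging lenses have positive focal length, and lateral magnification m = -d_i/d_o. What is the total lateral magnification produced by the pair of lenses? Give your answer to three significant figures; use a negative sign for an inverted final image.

Applying the thin-lens equation to the first lens, 1/8.5 = 1/31.5 + 1/d_i1, which gives d_i1 = 11.641 cm.
Its lateral magnification is m_1 = -d_i1/d_o1 = -(11.641)/31.5 = -0.3696.
The intermediate image is 11.641 cm to the right of lens 1, so d_o2 = L - d_i1 = 45.5 - 11.641 = 33.859 cm.
Applying the thin-lens equation again with f_2 = 25 cm and d_o2 = 33.859 cm gives d_i2 = 95.552 cm.
m_2 = -(95.552)/(33.859) = -2.8221.
Overall magnification: m = m_1 m_2 = 1.0429.

1.04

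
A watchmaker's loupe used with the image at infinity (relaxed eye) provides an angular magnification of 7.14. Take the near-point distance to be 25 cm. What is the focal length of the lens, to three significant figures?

For the image at infinity, M = D/f.
f = D/M = 25/7.14 = 3.501 cm.

3.50 cm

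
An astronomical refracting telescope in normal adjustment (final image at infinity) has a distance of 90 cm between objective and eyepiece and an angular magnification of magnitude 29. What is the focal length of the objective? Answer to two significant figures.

87 cm

In normal adjustment the tube length equals f_obj + f_eye and |M| = f_obj/f_eye.
So f_obj = 29 f_eye and 29 f_eye + f_eye = 90 cm, giving f_eye = 90/30 = 3.000 cm and f_obj = 87.000 cm.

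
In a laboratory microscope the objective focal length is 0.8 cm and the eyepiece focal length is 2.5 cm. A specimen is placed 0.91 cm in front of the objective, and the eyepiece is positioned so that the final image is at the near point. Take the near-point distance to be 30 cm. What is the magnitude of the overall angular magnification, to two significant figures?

95

Objective: 1/d_i = 1/f_obj - 1/d_o = 1/0.8 - 1/0.91 = 0.15110 cm^-1, so d_i = 6.618 cm.
m_obj = -d_i/d_o = -6.618/0.91 = -7.273.
Eyepiece angular magnification (image at near point): M_eye = 1 + D/f_e = 1 + 30/2.5 = 13.000.
Overall M = m_obj x M_eye = (-7.273)(13.000) = -94.55.
|M| = 94.55.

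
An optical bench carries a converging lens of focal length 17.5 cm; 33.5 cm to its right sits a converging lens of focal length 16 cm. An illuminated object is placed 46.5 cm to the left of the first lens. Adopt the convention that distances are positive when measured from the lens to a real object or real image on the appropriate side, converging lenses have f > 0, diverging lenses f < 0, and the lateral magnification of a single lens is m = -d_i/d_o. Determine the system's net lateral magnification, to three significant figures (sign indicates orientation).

-0.914

Lens 1: 1/d_i1 = 1/f_1 - 1/d_o1 = 1/17.5 - 1/46.5 = 0.03564 cm^-1, so d_i1 = 28.060 cm.
m_1 = -(28.060)/46.5 = -0.6034.
The intermediate image is 28.060 cm to the right of lens 1, so d_o2 = L - d_i1 = 33.5 - 28.060 = 5.440 cm.
Lens 2: 1/d_i2 = 1/f_2 - 1/d_o2 = 1/16 - 1/(5.440) = -0.12134 cm^-1, so d_i2 = -8.242 cm.
m_2 = -(-8.242)/(5.440) = 1.5151.
The system's lateral magnification is m_1 m_2 = (-0.6034)(1.5151) = -0.9143.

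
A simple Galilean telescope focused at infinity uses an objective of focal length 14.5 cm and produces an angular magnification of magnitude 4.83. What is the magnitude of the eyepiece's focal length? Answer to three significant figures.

|M| = f_obj/|f_eye|, so |f_eye| = f_obj/|M| = 14.5/4.83 = 3.002 cm.
(The eyepiece is diverging, so its signed focal length is -3.002 cm.)

3.00 cm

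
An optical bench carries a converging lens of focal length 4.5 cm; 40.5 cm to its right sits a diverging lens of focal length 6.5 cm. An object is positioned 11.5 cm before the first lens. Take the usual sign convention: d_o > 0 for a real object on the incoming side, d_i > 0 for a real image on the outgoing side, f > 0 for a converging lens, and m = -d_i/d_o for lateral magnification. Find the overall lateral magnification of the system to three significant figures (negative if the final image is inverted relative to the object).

-0.106

First lens: d_i1 = 1/(1/4.5 - 1/11.5) = 7.393 cm.
m_1 = -(7.393)/11.5 = -0.6429.
Object distance for lens 2: d_o2 = 40.5 - 7.393 = 33.107 cm.
Second lens: d_i2 = 1/(1/(-6.5) - 1/(33.107)) = -5.433 cm.
m_2 = -(-5.433)/(33.107) = 0.1641.
Overall magnification: m = m_1 m_2 = -0.1055.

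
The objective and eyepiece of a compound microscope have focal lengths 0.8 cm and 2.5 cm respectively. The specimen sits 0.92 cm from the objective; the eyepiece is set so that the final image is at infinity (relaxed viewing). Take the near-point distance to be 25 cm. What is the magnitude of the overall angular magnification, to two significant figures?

67

Objective: 1/d_i = 1/f_obj - 1/d_o = 1/0.8 - 1/0.92 = 0.16304 cm^-1, so d_i = 6.133 cm.
m_obj = -d_i/d_o = -6.133/0.92 = -6.667.
Eyepiece angular magnification (image at infinity): M_eye = D/f_e = 25/2.5 = 10.000.
Overall M = m_obj x M_eye = (-6.667)(10.000) = -66.67.
|M| = 66.67.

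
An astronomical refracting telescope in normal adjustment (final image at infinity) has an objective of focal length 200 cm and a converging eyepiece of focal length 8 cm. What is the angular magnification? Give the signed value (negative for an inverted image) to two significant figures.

-25

M = -f_obj/f_eye = -200/(8) = -25.000.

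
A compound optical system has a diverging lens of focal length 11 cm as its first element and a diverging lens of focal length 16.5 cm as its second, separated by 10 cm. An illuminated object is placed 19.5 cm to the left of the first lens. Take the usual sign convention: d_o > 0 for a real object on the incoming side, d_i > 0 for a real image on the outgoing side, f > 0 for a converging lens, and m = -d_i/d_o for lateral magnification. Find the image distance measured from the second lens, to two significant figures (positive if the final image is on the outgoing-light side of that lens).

Lens 1: 1/d_i1 = 1/f_1 - 1/d_o1 = 1/(-11) - 1/19.5 = -0.14219 cm^-1, so d_i1 = -7.033 cm.
The intermediate image is virtual, 7.033 cm to the left of lens 1, so d_o2 = L - d_i1 = 10 - (-7.033) = 17.033 cm.
Lens 2: 1/d_i2 = 1/f_2 - 1/d_o2 = 1/(-16.5) - 1/(17.033) = -0.11932 cm^-1, so d_i2 = -8.381 cm.

-8.4 cm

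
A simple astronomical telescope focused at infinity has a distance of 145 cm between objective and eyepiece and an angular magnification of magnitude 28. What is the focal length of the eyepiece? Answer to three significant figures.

5.00 cm

In normal adjustment the tube length equals f_obj + f_eye and |M| = f_obj/f_eye.
So f_obj = 28 f_eye and 28 f_eye + f_eye = 145 cm, giving f_eye = 145/29 = 5.000 cm and f_obj = 140.000 cm.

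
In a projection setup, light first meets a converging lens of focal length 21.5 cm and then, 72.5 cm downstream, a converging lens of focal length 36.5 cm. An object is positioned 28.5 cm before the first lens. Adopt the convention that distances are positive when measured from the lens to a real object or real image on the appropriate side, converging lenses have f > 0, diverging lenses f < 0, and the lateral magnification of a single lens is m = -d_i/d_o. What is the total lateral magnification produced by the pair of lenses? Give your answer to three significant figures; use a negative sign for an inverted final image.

-2.18

Lens 1: 1/d_i1 = 1/f_1 - 1/d_o1 = 1/21.5 - 1/28.5 = 0.01142 cm^-1, so d_i1 = 87.536 cm.
m_1 = -(87.536)/28.5 = -3.0714.
This image would form 87.536 cm past lens 1, i.e. 15.036 cm beyond lens 2, so it is a virtual object for lens 2: d_o2 = 72.5 - 87.536 = -15.036 cm.
Lens 2: 1/d_i2 = 1/f_2 - 1/d_o2 = 1/36.5 - 1/(-15.036) = 0.09391 cm^-1, so d_i2 = 10.649 cm.
m_2 = -(10.649)/(-15.036) = 0.7082.
Overall magnification: m = m_1 m_2 = -2.1753.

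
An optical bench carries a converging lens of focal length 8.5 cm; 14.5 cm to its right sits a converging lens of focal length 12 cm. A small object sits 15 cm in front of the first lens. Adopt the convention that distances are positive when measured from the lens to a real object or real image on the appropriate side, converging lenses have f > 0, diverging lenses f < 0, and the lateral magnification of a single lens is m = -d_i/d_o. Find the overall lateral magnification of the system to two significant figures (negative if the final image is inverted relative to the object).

-0.92

Lens 1: 1/d_i1 = 1/f_1 - 1/d_o1 = 1/8.5 - 1/15 = 0.05098 cm^-1, so d_i1 = 19.615 cm.
m_1 = -(19.615)/15 = -1.3077.
Since 19.615 cm > 14.5 cm, the first image lies past the second lens and serves as a virtual object: d_o2 = L - d_i1 = -5.115 cm.
Lens 2: 1/d_i2 = 1/f_2 - 1/d_o2 = 1/12 - 1/(-5.115) = 0.27882 cm^-1, so d_i2 = 3.587 cm.
m_2 = -(3.587)/(-5.115) = 0.7011.
The system's lateral magnification is m_1 m_2 = (-1.3077)(0.7011) = -0.9169.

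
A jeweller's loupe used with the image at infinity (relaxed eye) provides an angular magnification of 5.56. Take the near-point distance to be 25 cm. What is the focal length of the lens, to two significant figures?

4.5 cm

For the image at infinity, M = D/f.
f = D/M = 25/5.56 = 4.496 cm.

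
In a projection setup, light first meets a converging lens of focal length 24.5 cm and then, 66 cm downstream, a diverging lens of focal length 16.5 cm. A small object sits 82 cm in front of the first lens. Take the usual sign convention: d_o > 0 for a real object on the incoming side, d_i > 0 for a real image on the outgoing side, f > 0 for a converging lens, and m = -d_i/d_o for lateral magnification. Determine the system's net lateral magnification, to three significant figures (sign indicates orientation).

-0.148

First lens: d_i1 = 1/(1/24.5 - 1/82) = 34.939 cm.
m_1 = -(34.939)/82 = -0.4261.
The intermediate image is 34.939 cm to the right of lens 1, so d_o2 = L - d_i1 = 66 - 34.939 = 31.061 cm.
Second lens: d_i2 = 1/(1/(-16.5) - 1/(31.061)) = -10.776 cm.
m_2 = -(-10.776)/(31.061) = 0.3469.
The system's lateral magnification is m_1 m_2 = (-0.4261)(0.3469) = -0.1478.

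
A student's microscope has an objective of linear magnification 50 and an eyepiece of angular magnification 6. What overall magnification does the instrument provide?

The overall magnification of a compound microscope is the product of the objective and eyepiece magnifications:
M = M_obj x M_eye = 50 x 6 = 300.

300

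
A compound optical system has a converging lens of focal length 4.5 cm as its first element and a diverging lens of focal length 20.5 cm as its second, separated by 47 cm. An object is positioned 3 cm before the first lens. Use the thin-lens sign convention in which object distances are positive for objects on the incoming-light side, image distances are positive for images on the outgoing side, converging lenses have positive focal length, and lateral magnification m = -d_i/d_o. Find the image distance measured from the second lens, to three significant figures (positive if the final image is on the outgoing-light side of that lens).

-15.0 cm

First lens: d_i1 = 1/(1/4.5 - 1/3) = -9.000 cm.
With d_i1 < 0 the first image is virtual and lies on the object side; the object distance for lens 2 is d_o2 = 47 - (-9.000) = 56.000 cm.
Second lens: d_i2 = 1/(1/(-20.5) - 1/(56.000)) = -15.007 cm.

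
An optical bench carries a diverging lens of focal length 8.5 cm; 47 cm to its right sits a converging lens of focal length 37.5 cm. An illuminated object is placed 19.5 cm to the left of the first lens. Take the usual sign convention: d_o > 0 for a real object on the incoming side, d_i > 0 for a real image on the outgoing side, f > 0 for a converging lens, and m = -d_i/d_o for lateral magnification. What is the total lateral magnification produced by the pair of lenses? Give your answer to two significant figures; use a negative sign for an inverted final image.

Applying the thin-lens equation to the first lens, 1/(-8.5) = 1/19.5 + 1/d_i1, which gives d_i1 = -5.920 cm.
Its lateral magnification is m_1 = -d_i1/d_o1 = -(-5.920)/19.5 = 0.3036.
The intermediate image is virtual, 5.920 cm to the left of lens 1, so d_o2 = L - d_i1 = 47 - (-5.920) = 52.920 cm.
Applying the thin-lens equation again with f_2 = 37.5 cm and d_o2 = 52.920 cm gives d_i2 = 128.699 cm.
m_2 = -(128.699)/(52.920) = -2.4320.
Total m = m_1 x m_2 = (0.3036)(-2.4320) = -0.7383.

-0.74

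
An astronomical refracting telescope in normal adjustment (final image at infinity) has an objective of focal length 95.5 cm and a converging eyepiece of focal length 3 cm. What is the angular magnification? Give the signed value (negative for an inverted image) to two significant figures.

M = -f_obj/f_eye = -95.5/(3) = -31.833.

-32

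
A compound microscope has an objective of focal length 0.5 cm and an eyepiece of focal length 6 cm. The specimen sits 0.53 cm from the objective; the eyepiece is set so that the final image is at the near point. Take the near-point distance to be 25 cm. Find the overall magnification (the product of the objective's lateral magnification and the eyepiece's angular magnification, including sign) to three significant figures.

-86.1

Objective: 1/d_i = 1/f_obj - 1/d_o = 1/0.5 - 1/0.53 = 0.11321 cm^-1, so d_i = 8.833 cm.
m_obj = -d_i/d_o = -8.833/0.53 = -16.667.
Eyepiece angular magnification (image at near point): M_eye = 1 + D/f_e = 1 + 25/6 = 5.167.
Overall M = m_obj x M_eye = (-16.667)(5.167) = -86.11.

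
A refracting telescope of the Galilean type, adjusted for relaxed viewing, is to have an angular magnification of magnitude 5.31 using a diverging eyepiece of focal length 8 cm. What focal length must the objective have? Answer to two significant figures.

42 cm

|M| = f_obj/|f_eye|, so f_obj = |M| x |f_eye| = 5.31 x 8 = 42.480 cm.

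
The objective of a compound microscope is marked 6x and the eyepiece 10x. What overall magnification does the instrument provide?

The overall magnification of a compound microscope is the product of the objective and eyepiece magnifications:
M = M_obj x M_eye = 6 x 10 = 60.

60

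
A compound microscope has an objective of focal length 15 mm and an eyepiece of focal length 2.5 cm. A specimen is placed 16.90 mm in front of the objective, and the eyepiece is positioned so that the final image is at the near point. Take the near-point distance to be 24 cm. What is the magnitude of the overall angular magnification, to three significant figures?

83.7

Convert to cm: f_obj = 15 mm = 1.5 cm; d_o = 16.90 mm = 1.69 cm.
Objective: 1/d_i = 1/f_obj - 1/d_o = 1/1.5 - 1/1.69 = 0.07495 cm^-1, so d_i = 13.342 cm.
m_obj = -d_i/d_o = -13.342/1.69 = -7.895.
Eyepiece angular magnification (image at near point): M_eye = 1 + D/f_e = 1 + 24/2.5 = 10.600.
Overall M = m_obj x M_eye = (-7.895)(10.600) = -83.68.
|M| = 83.68.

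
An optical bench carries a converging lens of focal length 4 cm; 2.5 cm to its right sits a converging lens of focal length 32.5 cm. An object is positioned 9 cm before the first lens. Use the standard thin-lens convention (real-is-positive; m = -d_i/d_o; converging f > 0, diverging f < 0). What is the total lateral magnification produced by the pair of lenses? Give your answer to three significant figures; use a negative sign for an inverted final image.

Lens 1: 1/d_i1 = 1/f_1 - 1/d_o1 = 1/4 - 1/9 = 0.13889 cm^-1, so d_i1 = 7.200 cm.
m_1 = -(7.200)/9 = -0.8000.
This image would form 7.200 cm past lens 1, i.e. 4.700 cm beyond lens 2, so it is a virtual object for lens 2: d_o2 = 2.5 - 7.200 = -4.700 cm.
Lens 2: 1/d_i2 = 1/f_2 - 1/d_o2 = 1/32.5 - 1/(-4.700) = 0.24354 cm^-1, so d_i2 = 4.106 cm.
m_2 = -(4.106)/(-4.700) = 0.8737.
Total m = m_1 x m_2 = (-0.8000)(0.8737) = -0.6989.

-0.699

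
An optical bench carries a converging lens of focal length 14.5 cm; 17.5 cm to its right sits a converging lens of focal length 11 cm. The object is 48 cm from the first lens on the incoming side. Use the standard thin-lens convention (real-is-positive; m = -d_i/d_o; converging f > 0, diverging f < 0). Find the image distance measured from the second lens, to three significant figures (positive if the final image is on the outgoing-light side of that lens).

2.52 cm

Lens 1: 1/d_i1 = 1/f_1 - 1/d_o1 = 1/14.5 - 1/48 = 0.04813 cm^-1, so d_i1 = 20.776 cm.
Since 20.776 cm > 17.5 cm, the first image lies past the second lens and serves as a virtual object: d_o2 = L - d_i1 = -3.276 cm.
Lens 2: 1/d_i2 = 1/f_2 - 1/d_o2 = 1/11 - 1/(-3.276) = 0.39615 cm^-1, so d_i2 = 2.524 cm.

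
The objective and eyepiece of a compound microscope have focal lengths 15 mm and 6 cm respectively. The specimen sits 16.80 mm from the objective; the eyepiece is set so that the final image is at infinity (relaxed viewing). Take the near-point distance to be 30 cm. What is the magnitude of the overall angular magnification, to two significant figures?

Convert to cm: f_obj = 15 mm = 1.5 cm; d_o = 16.80 mm = 1.68 cm.
Objective: 1/d_i = 1/f_obj - 1/d_o = 1/1.5 - 1/1.68 = 0.07143 cm^-1, so d_i = 14.000 cm.
m_obj = -d_i/d_o = -14.000/1.68 = -8.333.
Eyepiece angular magnification (image at infinity): M_eye = D/f_e = 30/6 = 5.000.
Overall M = m_obj x M_eye = (-8.333)(5.000) = -41.67.
|M| = 41.67.

42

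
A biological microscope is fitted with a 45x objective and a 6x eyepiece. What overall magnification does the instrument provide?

270

The overall magnification of a compound microscope is the product of the objective and eyepiece magnifications:
M = M_obj x M_eye = 45 x 6 = 270.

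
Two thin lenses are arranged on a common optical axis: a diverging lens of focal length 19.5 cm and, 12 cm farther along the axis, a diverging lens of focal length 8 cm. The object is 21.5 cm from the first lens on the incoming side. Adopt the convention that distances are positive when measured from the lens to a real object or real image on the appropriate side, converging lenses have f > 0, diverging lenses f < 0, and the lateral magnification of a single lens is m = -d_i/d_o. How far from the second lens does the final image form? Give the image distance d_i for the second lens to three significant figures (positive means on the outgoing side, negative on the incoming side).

Applying the thin-lens equation to the first lens, 1/(-19.5) = 1/21.5 + 1/d_i1, which gives d_i1 = -10.226 cm.
The intermediate image is virtual, 10.226 cm to the left of lens 1, so d_o2 = L - d_i1 = 12 - (-10.226) = 22.226 cm.
Applying the thin-lens equation again with f_2 = -8 cm and d_o2 = 22.226 cm gives d_i2 = -5.883 cm.

-5.88 cm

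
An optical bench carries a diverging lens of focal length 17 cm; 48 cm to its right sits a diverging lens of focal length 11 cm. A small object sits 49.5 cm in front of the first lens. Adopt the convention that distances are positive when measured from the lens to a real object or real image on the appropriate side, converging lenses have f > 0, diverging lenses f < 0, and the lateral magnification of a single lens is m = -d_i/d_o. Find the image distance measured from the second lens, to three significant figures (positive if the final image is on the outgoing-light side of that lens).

-9.31 cm

Lens 1: 1/d_i1 = 1/f_1 - 1/d_o1 = 1/(-17) - 1/49.5 = -0.07903 cm^-1, so d_i1 = -12.654 cm.
With d_i1 < 0 the first image is virtual and lies on the object side; the object distance for lens 2 is d_o2 = 48 - (-12.654) = 60.654 cm.
Lens 2: 1/d_i2 = 1/f_2 - 1/d_o2 = 1/(-11) - 1/(60.654) = -0.10740 cm^-1, so d_i2 = -9.311 cm.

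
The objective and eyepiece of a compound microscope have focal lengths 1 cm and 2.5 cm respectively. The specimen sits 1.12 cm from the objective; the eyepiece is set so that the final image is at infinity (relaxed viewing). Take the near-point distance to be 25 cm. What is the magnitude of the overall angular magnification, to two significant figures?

Objective: 1/d_i = 1/f_obj - 1/d_o = 1/1 - 1/1.12 = 0.10714 cm^-1, so d_i = 9.333 cm.
m_obj = -d_i/d_o = -9.333/1.12 = -8.333.
Eyepiece angular magnification (image at infinity): M_eye = D/f_e = 25/2.5 = 10.000.
Overall M = m_obj x M_eye = (-8.333)(10.000) = -83.33.
|M| = 83.33.

83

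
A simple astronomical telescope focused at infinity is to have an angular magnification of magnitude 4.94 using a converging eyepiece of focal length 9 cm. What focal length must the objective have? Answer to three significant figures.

|M| = f_obj/|f_eye|, so f_obj = |M| x |f_eye| = 4.94 x 9 = 44.460 cm.

44.5 cm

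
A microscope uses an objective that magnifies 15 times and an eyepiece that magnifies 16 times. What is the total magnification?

240

The overall magnification of a compound microscope is the product of the objective and eyepiece magnifications:
M = M_obj x M_eye = 15 x 16 = 240.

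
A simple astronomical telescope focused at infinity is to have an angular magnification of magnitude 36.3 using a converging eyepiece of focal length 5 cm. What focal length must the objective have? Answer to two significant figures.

|M| = f_obj/|f_eye|, so f_obj = |M| x |f_eye| = 36.3 x 5 = 181.500 cm.

180 cm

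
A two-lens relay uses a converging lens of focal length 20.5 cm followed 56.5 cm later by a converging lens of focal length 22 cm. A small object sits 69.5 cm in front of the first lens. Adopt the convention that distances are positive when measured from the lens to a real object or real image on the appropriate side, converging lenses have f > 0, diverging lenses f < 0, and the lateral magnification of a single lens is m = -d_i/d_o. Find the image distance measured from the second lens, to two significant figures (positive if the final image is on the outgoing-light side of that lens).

First lens: d_i1 = 1/(1/20.5 - 1/69.5) = 29.077 cm.
That image sits 27.423 cm in front of the second lens, so d_o2 = 27.423 cm.
Second lens: d_i2 = 1/(1/22 - 1/(27.423)) = 111.242 cm.

110 cm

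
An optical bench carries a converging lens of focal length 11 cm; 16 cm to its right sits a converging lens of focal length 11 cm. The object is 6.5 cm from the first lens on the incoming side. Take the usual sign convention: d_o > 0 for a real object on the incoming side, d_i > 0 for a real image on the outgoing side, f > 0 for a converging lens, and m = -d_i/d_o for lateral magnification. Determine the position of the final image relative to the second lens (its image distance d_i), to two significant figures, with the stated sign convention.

First lens: d_i1 = 1/(1/11 - 1/6.5) = -15.889 cm.
With d_i1 < 0 the first image is virtual and lies on the object side; the object distance for lens 2 is d_o2 = 16 - (-15.889) = 31.889 cm.
Second lens: d_i2 = 1/(1/11 - 1/(31.889)) = 16.793 cm.

17 cm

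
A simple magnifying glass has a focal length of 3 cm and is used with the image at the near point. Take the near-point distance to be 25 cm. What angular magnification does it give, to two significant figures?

9.3

M = 1 + D/f = 1 + 25/3 = 9.333.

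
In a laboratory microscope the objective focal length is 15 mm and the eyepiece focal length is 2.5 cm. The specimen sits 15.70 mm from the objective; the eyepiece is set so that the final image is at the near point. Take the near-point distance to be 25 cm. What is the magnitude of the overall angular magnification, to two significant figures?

240

Convert to cm: f_obj = 15 mm = 1.5 cm; d_o = 15.70 mm = 1.57 cm.
Objective: 1/d_i = 1/f_obj - 1/d_o = 1/1.5 - 1/1.57 = 0.02972 cm^-1, so d_i = 33.643 cm.
m_obj = -d_i/d_o = -33.643/1.57 = -21.429.
Eyepiece angular magnification (image at near point): M_eye = 1 + D/f_e = 1 + 25/2.5 = 11.000.
Overall M = m_obj x M_eye = (-21.429)(11.000) = -235.71.
|M| = 235.71.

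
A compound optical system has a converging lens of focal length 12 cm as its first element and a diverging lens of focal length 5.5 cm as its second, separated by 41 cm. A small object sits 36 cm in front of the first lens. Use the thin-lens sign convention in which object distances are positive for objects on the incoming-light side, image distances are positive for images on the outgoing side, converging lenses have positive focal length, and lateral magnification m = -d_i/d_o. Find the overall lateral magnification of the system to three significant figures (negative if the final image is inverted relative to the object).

Lens 1: 1/d_i1 = 1/f_1 - 1/d_o1 = 1/12 - 1/36 = 0.05556 cm^-1, so d_i1 = 18.000 cm.
m_1 = -(18.000)/36 = -0.5000.
The intermediate image is 18.000 cm to the right of lens 1, so d_o2 = L - d_i1 = 41 - 18.000 = 23.000 cm.
Lens 2: 1/d_i2 = 1/f_2 - 1/d_o2 = 1/(-5.5) - 1/(23.000) = -0.22530 cm^-1, so d_i2 = -4.439 cm.
m_2 = -(-4.439)/(23.000) = 0.1930.
Total m = m_1 x m_2 = (-0.5000)(0.1930) = -0.0965.

-0.0965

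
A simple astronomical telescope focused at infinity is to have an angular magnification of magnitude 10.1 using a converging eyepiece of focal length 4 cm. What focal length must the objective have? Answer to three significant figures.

|M| = f_obj/|f_eye|, so f_obj = |M| x |f_eye| = 10.1 x 4 = 40.400 cm.

40.4 cm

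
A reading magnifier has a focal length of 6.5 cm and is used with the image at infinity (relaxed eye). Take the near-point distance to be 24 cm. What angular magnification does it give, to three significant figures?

3.69

M = D/f = 24/6.5 = 3.692.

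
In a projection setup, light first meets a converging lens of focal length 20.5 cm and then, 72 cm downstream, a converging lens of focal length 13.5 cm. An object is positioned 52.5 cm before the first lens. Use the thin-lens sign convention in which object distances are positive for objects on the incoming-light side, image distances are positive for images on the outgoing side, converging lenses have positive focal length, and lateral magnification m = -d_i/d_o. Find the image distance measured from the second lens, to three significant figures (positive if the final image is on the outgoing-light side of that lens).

20.8 cm

Applying the thin-lens equation to the first lens, 1/20.5 = 1/52.5 + 1/d_i1, which gives d_i1 = 33.633 cm.
Object distance for lens 2: d_o2 = 72 - 33.633 = 38.367 cm.
Applying the thin-lens equation again with f_2 = 13.5 cm and d_o2 = 38.367 cm gives d_i2 = 20.829 cm.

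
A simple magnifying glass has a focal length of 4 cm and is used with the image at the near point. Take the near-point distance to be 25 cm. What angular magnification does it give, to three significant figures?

7.25

M = 1 + D/f = 1 + 25/4 = 7.250.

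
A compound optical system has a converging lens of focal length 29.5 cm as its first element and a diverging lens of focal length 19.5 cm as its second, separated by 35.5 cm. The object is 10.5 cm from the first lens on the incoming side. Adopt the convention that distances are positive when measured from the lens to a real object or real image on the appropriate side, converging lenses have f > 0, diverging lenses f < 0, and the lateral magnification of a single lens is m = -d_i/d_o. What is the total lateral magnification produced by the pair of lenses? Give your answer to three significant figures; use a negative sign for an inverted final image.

0.425

Lens 1: 1/d_i1 = 1/f_1 - 1/d_o1 = 1/29.5 - 1/10.5 = -0.06134 cm^-1, so d_i1 = -16.303 cm.
m_1 = -(-16.303)/10.5 = 1.5526.
The intermediate image is virtual, 16.303 cm to the left of lens 1, so d_o2 = L - d_i1 = 35.5 - (-16.303) = 51.803 cm.
Lens 2: 1/d_i2 = 1/f_2 - 1/d_o2 = 1/(-19.5) - 1/(51.803) = -0.07059 cm^-1, so d_i2 = -14.167 cm.
m_2 = -(-14.167)/(51.803) = 0.2735.
Total m = m_1 x m_2 = (1.5526)(0.2735) = 0.4246.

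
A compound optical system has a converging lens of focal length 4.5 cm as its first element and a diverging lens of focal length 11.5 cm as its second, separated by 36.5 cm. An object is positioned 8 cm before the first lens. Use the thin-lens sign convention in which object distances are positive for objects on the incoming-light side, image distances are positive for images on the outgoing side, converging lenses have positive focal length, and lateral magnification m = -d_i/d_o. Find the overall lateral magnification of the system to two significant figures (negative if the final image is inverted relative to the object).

-0.39

Lens 1: 1/d_i1 = 1/f_1 - 1/d_o1 = 1/4.5 - 1/8 = 0.09722 cm^-1, so d_i1 = 10.286 cm.
m_1 = -(10.286)/8 = -1.2857.
The intermediate image is 10.286 cm to the right of lens 1, so d_o2 = L - d_i1 = 36.5 - 10.286 = 26.214 cm.
Lens 2: 1/d_i2 = 1/f_2 - 1/d_o2 = 1/(-11.5) - 1/(26.214) = -0.12510 cm^-1, so d_i2 = -7.993 cm.
m_2 = -(-7.993)/(26.214) = 0.3049.
The system's lateral magnification is m_1 m_2 = (-1.2857)(0.3049) = -0.3920.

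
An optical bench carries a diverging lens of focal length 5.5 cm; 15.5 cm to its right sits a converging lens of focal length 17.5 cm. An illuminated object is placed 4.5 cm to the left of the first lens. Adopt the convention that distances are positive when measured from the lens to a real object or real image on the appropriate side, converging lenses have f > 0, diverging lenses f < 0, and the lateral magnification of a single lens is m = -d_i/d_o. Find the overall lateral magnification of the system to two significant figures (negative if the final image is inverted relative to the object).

Applying the thin-lens equation to the first lens, 1/(-5.5) = 1/4.5 + 1/d_i1, which gives d_i1 = -2.475 cm.
Its lateral magnification is m_1 = -d_i1/d_o1 = -(-2.475)/4.5 = 0.5500.
The intermediate image is virtual, 2.475 cm to the left of lens 1, so d_o2 = L - d_i1 = 15.5 - (-2.475) = 17.975 cm.
Applying the thin-lens equation again with f_2 = 17.5 cm and d_o2 = 17.975 cm gives d_i2 = 662.237 cm.
m_2 = -(662.237)/(17.975) = -36.8421.
The system's lateral magnification is m_1 m_2 = (0.5500)(-36.8421) = -20.2632.

-20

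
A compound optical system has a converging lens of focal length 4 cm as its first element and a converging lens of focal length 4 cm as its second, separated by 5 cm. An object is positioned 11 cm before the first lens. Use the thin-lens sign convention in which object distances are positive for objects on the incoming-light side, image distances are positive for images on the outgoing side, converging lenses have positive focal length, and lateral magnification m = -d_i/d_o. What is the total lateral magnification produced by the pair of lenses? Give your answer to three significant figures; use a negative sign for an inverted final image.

Applying the thin-lens equation to the first lens, 1/4 = 1/11 + 1/d_i1, which gives d_i1 = 6.286 cm.
Its lateral magnification is m_1 = -d_i1/d_o1 = -(6.286)/11 = -0.5714.
Since 6.286 cm > 5 cm, the first image lies past the second lens and serves as a virtual object: d_o2 = L - d_i1 = -1.286 cm.
Applying the thin-lens equation again with f_2 = 4 cm and d_o2 = -1.286 cm gives d_i2 = 0.973 cm.
m_2 = -(0.973)/(-1.286) = 0.7568.
Total m = m_1 x m_2 = (-0.5714)(0.7568) = -0.4324.

-0.432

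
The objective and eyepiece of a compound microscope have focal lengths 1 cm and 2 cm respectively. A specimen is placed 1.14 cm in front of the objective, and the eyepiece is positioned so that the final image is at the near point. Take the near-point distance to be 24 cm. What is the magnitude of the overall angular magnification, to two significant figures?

93

Objective: 1/d_i = 1/f_obj - 1/d_o = 1/1 - 1/1.14 = 0.12281 cm^-1, so d_i = 8.143 cm.
m_obj = -d_i/d_o = -8.143/1.14 = -7.143.
Eyepiece angular magnification (image at near point): M_eye = 1 + D/f_e = 1 + 24/2 = 13.000.
Overall M = m_obj x M_eye = (-7.143)(13.000) = -92.86.
|M| = 92.86.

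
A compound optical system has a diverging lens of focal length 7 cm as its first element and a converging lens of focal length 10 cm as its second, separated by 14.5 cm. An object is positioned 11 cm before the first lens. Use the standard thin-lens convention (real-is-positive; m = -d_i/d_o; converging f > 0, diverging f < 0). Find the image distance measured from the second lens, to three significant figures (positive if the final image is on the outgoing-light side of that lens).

21.4 cm

Applying the thin-lens equation to the first lens, 1/(-7) = 1/11 + 1/d_i1, which gives d_i1 = -4.278 cm.
With d_i1 < 0 the first image is virtual and lies on the object side; the object distance for lens 2 is d_o2 = 14.5 - (-4.278) = 18.778 cm.
Applying the thin-lens equation again with f_2 = 10 cm and d_o2 = 18.778 cm gives d_i2 = 21.392 cm.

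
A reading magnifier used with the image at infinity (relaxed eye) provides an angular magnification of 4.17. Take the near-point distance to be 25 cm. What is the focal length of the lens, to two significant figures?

6.0 cm

For the image at infinity, M = D/f.
f = D/M = 25/4.17 = 5.995 cm.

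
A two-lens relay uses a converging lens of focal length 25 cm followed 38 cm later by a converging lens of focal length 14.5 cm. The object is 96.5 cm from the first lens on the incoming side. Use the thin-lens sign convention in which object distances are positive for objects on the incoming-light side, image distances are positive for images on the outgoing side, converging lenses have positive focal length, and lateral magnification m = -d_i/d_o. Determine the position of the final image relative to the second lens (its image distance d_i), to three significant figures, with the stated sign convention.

-6.03 cm

Lens 1: 1/d_i1 = 1/f_1 - 1/d_o1 = 1/25 - 1/96.5 = 0.02964 cm^-1, so d_i1 = 33.741 cm.
The intermediate image is 33.741 cm to the right of lens 1, so d_o2 = L - d_i1 = 38 - 33.741 = 4.259 cm.
Lens 2: 1/d_i2 = 1/f_2 - 1/d_o2 = 1/14.5 - 1/(4.259) = -0.16585 cm^-1, so d_i2 = -6.030 cm.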